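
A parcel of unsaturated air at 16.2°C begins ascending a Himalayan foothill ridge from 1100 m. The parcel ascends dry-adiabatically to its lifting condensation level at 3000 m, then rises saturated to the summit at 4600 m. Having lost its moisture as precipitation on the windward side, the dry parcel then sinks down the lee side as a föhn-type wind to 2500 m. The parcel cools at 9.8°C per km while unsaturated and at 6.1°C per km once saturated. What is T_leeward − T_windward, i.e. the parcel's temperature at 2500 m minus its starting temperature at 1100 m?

-7.8°C

Dry to 3000 m: -9.8 × 1.9 km = -18.62°C, so T = -2.42°C.
Saturated to 4600 m: -6.1 × 1.6 km = -9.76°C, so T = -12.18°C.
Dry descent to 2500 m: +9.8 × 2.1 km = +20.58°C, so T = 8.4°C.
Net change vs windward start: 8.4 − 16.2 = -7.8°C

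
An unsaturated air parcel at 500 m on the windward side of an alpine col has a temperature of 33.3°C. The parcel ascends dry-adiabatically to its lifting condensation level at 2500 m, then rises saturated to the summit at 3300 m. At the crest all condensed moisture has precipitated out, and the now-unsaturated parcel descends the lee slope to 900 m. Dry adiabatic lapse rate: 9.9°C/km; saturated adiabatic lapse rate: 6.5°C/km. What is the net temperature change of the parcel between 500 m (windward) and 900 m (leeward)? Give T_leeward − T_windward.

-1.24°C

Dry to 2500 m: -9.9 × 2 km = -19.8°C, so T = 13.5°C.
Saturated to 3300 m: -6.5 × 0.8 km = -5.2°C, so T = 8.3°C.
Dry descent to 900 m: +9.9 × 2.4 km = +23.76°C, so T = 32.06°C.
Net change vs windward start: 32.06 − 33.3 = -1.24°C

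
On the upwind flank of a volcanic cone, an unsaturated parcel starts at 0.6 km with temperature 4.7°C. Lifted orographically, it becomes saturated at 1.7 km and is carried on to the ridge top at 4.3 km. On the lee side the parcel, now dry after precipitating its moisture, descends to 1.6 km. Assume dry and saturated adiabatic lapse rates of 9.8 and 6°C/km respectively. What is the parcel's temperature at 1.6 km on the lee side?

600–1700 m, dry: Δz = 1.1 km ⇒ ΔT = -10.78°C; T = -6.08°C
1700–4300 m, saturated: Δz = 2.6 km ⇒ ΔT = -15.6°C; T = -21.68°C
4300–1600 m, dry descent: Δz = 2.7 km ⇒ ΔT = +26.46°C; T = 4.78°C

4.78°C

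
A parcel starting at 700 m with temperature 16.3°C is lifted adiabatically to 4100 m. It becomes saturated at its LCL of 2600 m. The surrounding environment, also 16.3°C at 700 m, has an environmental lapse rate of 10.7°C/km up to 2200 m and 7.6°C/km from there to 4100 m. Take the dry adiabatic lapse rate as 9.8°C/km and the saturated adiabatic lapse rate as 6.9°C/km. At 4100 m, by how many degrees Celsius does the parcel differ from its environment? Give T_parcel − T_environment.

+1.52°C (parcel warmer than environment)

Parcel:
  700 → 2600 m (dry, 9.8°C/km): ΔT = -9.8 × 1.9 = -18.62°C → T = -2.32°C
  2600 → 4100 m (saturated, 6.9°C/km): ΔT = -6.9 × 1.5 = -10.35°C → T = -12.67°C
Environment:
  700 → 2200 m (environment, lower layer, 10.7°C/km): ΔT = -10.7 × 1.5 = -16.05°C → T = 0.25°C
  2200 → 4100 m (environment, upper layer, 7.6°C/km): ΔT = -7.6 × 1.9 = -14.44°C → T = -14.19°C
T_parcel − T_env = -12.67 − (-14.19) = +1.52°C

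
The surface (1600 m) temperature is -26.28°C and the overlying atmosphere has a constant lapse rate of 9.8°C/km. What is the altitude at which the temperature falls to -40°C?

3000 m

Height above start = (-26.28 − (-40)) / 9.8 = 1.4 km
Altitude = 1600 m + 1400 m = 3000 m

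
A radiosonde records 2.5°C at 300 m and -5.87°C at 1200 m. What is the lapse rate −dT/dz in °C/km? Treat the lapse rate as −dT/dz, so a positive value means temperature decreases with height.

Γ = −ΔT/Δz = (2.5 − (-5.87)) / (1200 − 300) m
  = 8.37°C / 0.9 km = 9.3°C/km

9.3°C/km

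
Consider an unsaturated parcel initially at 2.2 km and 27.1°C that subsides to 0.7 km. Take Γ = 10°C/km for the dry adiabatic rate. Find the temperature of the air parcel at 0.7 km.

2200 → 700 m (dry adiabatic, 10°C/km): ΔT = +10 × 1.5 = +15°C → T = 42.1°C

42.1°C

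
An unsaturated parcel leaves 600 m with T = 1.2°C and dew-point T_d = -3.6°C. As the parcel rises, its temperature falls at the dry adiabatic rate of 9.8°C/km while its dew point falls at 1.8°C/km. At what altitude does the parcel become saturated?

1200 m

T and T_d converge at 9.8 − 1.8 = 8°C per km
Height above start = (1.2 − (-3.6)) / 8 = 0.6 km
LCL altitude = 600 m + 600 m = 1200 m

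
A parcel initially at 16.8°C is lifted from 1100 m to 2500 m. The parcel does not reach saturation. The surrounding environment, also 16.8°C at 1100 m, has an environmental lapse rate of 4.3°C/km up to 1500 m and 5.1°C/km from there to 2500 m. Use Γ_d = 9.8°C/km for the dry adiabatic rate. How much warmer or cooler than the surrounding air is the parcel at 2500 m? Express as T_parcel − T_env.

Parcel:
  1100–2500 m, dry: Δz = 1.4 km ⇒ ΔT = -13.72°C; T = 3.08°C
Environment:
  1100–1500 m, environment, lower layer: Δz = 0.4 km ⇒ ΔT = -1.72°C; T = 15.08°C
  1500–2500 m, environment, upper layer: Δz = 1 km ⇒ ΔT = -5.1°C; T = 9.98°C
T_parcel − T_env = 3.08 − 9.98 = -6.9°C

-6.9°C (parcel cooler than environment)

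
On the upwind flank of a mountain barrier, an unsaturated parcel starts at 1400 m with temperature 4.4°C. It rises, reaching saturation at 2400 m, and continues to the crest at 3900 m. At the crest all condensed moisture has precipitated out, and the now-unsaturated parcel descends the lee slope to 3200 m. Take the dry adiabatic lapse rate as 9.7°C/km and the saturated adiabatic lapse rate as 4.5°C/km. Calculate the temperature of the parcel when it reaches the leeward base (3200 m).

-5.26°C

Dry to 2400 m: -9.7 × 1 km = -9.7°C, so T = -5.3°C.
Saturated to 3900 m: -4.5 × 1.5 km = -6.75°C, so T = -12.05°C.
Dry descent to 3200 m: +9.7 × 0.7 km = +6.79°C, so T = -5.26°C.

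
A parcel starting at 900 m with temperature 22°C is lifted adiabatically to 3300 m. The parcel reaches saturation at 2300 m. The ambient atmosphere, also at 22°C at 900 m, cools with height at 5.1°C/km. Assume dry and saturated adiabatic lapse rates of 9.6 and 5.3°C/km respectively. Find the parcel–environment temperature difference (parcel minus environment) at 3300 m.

-6.5°C (parcel cooler than environment)

Parcel:
  900 → 2300 m (dry, 9.6°C/km): ΔT = -9.6 × 1.4 = -13.44°C → T = 8.56°C
  2300 → 3300 m (saturated, 5.3°C/km): ΔT = -5.3 × 1 = -5.3°C → T = 3.26°C
Environment:
  900 → 3300 m (environment, 5.1°C/km): ΔT = -5.1 × 2.4 = -12.24°C → T = 9.76°C
T_parcel − T_env = 3.26 − 9.76 = -6.5°C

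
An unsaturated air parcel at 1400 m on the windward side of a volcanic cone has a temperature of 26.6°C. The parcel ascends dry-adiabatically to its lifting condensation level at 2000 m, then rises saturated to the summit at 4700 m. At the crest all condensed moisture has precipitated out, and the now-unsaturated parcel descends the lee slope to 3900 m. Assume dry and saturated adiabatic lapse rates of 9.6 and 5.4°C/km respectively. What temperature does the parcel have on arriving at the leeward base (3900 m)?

13.94°C

1400 → 2000 m (dry, 9.6°C/km): ΔT = -9.6 × 0.6 = -5.76°C → T = 20.84°C
2000 → 4700 m (saturated, 5.4°C/km): ΔT = -5.4 × 2.7 = -14.58°C → T = 6.26°C
4700 → 3900 m (dry descent, 9.6°C/km): ΔT = +9.6 × 0.8 = +7.68°C → T = 13.94°C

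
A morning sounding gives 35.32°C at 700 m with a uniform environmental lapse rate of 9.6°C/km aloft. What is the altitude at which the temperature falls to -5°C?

4900 m

Height above start = (35.32 − (-5)) / 9.6 = 4.2 km
Altitude = 700 m + 4200 m = 4900 m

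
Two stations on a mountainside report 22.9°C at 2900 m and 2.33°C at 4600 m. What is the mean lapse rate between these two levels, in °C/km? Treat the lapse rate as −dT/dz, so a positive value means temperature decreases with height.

12.1°C/km

Γ = −ΔT/Δz = (22.9 − 2.33) / (4600 − 2900) m
  = 20.57°C / 1.7 km = 12.1°C/km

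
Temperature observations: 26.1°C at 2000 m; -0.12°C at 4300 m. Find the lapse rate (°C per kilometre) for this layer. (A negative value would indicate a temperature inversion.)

Γ = −ΔT/Δz = (26.1 − (-0.12)) / (4300 − 2000) m
  = 26.22°C / 2.3 km = 11.4°C/km

11.4°C/km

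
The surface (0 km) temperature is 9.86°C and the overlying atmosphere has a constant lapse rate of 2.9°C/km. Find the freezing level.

3.4 km

Height above start = (9.86 − 0) / 2.9 = 3.4 km
Altitude = 0 m + 3400 m = 3400 m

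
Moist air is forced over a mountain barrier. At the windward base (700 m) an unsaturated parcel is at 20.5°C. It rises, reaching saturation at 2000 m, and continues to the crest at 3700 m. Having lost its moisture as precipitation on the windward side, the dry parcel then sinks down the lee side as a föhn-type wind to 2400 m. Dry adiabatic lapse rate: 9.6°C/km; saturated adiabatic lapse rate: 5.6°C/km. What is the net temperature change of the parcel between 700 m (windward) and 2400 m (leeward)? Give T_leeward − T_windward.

700 → 2000 m (dry, 9.6°C/km): ΔT = -9.6 × 1.3 = -12.48°C → T = 8.02°C
2000 → 3700 m (saturated, 5.6°C/km): ΔT = -5.6 × 1.7 = -9.52°C → T = -1.5°C
3700 → 2400 m (dry descent, 9.6°C/km): ΔT = +9.6 × 1.3 = +12.48°C → T = 10.98°C
Net change vs windward start: 10.98 − 20.5 = -9.52°C

-9.52°C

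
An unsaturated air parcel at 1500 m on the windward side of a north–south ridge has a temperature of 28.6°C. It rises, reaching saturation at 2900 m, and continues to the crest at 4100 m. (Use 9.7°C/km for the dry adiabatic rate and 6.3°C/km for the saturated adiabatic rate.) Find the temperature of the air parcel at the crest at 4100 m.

7.46°C

1500–2900 m, dry: Δz = 1.4 km ⇒ ΔT = -13.58°C; T = 15.02°C
2900–4100 m, saturated: Δz = 1.2 km ⇒ ΔT = -7.56°C; T = 7.46°C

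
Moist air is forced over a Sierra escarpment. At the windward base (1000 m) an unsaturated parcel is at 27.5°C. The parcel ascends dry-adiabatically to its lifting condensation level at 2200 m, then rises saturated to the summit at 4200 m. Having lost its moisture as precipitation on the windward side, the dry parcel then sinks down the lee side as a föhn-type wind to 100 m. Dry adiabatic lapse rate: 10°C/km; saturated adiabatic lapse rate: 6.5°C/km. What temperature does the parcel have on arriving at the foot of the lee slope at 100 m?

43.5°C

From 1000 m to 2200 m (dry): cools by 10 × 1.2 = 12°C, giving 15.5°C.
From 2200 m to 4200 m (saturated): cools by 6.5 × 2 = 13°C, giving 2.5°C.
From 4200 m to 100 m (dry descent): warms by 10 × 4.1 = 41°C, giving 43.5°C.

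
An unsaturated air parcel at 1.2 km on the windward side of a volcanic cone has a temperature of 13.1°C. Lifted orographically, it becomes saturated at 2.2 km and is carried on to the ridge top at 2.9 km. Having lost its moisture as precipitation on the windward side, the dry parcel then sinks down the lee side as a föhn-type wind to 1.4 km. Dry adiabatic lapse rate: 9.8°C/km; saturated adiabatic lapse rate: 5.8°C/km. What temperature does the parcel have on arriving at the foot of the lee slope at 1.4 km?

13.94°C

From 1200 m to 2200 m (dry): cools by 9.8 × 1 = 9.8°C, giving 3.3°C.
From 2200 m to 2900 m (saturated): cools by 5.8 × 0.7 = 4.06°C, giving -0.76°C.
From 2900 m to 1400 m (dry descent): warms by 9.8 × 1.5 = 14.7°C, giving 13.94°C.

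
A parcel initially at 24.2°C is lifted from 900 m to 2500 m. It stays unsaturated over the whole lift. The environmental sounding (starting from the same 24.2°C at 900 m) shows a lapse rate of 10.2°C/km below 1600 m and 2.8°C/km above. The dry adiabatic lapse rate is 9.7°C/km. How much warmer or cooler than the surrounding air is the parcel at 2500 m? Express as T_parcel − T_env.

-5.86°C (parcel cooler than environment)

Parcel:
  900 → 2500 m (dry, 9.7°C/km): ΔT = -9.7 × 1.6 = -15.52°C → T = 8.68°C
Environment:
  900 → 1600 m (environment, lower layer, 10.2°C/km): ΔT = -10.2 × 0.7 = -7.14°C → T = 17.06°C
  1600 → 2500 m (environment, upper layer, 2.8°C/km): ΔT = -2.8 × 0.9 = -2.52°C → T = 14.54°C
T_parcel − T_env = 8.68 − 14.54 = -5.86°C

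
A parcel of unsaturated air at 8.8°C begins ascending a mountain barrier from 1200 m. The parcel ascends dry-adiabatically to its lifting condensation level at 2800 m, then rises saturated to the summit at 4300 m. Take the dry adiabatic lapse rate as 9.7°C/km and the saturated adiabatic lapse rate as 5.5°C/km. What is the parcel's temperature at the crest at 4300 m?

-14.97°C

1200–2800 m, dry: Δz = 1.6 km ⇒ ΔT = -15.52°C; T = -6.72°C
2800–4300 m, saturated: Δz = 1.5 km ⇒ ΔT = -8.25°C; T = -14.97°C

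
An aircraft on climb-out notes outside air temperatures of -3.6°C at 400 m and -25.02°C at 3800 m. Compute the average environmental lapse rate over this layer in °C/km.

Γ = −ΔT/Δz = (-3.6 − (-25.02)) / (3800 − 400) m
  = 21.42°C / 3.4 km = 6.3°C/km

6.3°C/km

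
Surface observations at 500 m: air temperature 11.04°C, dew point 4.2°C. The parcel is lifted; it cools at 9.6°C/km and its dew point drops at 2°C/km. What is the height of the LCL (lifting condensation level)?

T and T_d converge at 9.6 − 2 = 7.6°C per km
Height above start = (11.04 − 4.2) / 7.6 = 0.9 km
LCL altitude = 500 m + 900 m = 1400 m

1400 m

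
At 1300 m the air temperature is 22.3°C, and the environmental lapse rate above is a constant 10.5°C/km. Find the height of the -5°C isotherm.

3900 m

Height above start = (22.3 − (-5)) / 10.5 = 2.6 km
Altitude = 1300 m + 2600 m = 3900 m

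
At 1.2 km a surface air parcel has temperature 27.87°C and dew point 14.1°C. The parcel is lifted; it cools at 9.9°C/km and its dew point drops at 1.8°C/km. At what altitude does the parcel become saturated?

2.9 km

T and T_d converge at 9.9 − 1.8 = 8.1°C per km
Height above start = (27.87 − 14.1) / 8.1 = 1.7 km
LCL altitude = 1200 m + 1700 m = 2900 m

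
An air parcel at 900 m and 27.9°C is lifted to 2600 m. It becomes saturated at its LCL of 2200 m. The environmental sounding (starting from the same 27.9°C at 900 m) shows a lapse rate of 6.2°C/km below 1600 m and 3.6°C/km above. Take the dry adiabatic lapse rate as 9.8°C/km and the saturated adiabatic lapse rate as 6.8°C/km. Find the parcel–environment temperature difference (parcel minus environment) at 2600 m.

Parcel:
  900–2200 m, dry: Δz = 1.3 km ⇒ ΔT = -12.74°C; T = 15.16°C
  2200–2600 m, saturated: Δz = 0.4 km ⇒ ΔT = -2.72°C; T = 12.44°C
Environment:
  900–1600 m, environment, lower layer: Δz = 0.7 km ⇒ ΔT = -4.34°C; T = 23.56°C
  1600–2600 m, environment, upper layer: Δz = 1 km ⇒ ΔT = -3.6°C; T = 19.96°C
T_parcel − T_env = 12.44 − 19.96 = -7.52°C

-7.52°C (parcel cooler than environment)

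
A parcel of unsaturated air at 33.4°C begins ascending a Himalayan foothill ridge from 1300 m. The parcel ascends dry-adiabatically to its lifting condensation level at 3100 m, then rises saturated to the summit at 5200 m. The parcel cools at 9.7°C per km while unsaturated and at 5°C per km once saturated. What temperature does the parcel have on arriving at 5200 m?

1300–3100 m, dry: Δz = 1.8 km ⇒ ΔT = -17.46°C; T = 15.94°C
3100–5200 m, saturated: Δz = 2.1 km ⇒ ΔT = -10.5°C; T = 5.44°C

5.44°C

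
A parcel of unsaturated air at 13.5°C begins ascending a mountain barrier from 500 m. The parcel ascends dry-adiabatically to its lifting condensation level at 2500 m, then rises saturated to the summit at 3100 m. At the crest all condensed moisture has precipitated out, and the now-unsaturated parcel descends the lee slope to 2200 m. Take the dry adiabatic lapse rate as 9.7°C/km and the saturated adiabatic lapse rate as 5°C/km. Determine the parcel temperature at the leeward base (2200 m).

From 500 m to 2500 m (dry): cools by 9.7 × 2 = 19.4°C, giving -5.9°C.
From 2500 m to 3100 m (saturated): cools by 5 × 0.6 = 3°C, giving -8.9°C.
From 3100 m to 2200 m (dry descent): warms by 9.7 × 0.9 = 8.73°C, giving -0.17°C.

-0.17°C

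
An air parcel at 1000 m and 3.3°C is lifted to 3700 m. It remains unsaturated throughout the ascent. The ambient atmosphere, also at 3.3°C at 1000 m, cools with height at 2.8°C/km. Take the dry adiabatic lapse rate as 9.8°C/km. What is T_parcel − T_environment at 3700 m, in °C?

Parcel:
  From 1000 m to 3700 m (dry): cools by 9.8 × 2.7 = 26.46°C, giving -23.16°C.
Environment:
  From 1000 m to 3700 m (environment): cools by 2.8 × 2.7 = 7.56°C, giving -4.26°C.
T_parcel − T_env = -23.16 − (-4.26) = -18.9°C

-18.9°C (parcel cooler than environment)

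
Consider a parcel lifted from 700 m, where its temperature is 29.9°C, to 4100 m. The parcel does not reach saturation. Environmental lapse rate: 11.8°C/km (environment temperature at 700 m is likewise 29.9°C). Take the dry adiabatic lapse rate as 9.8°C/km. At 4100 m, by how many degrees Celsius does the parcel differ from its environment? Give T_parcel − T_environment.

+6.8°C (parcel warmer than environment)

Parcel:
  700 → 4100 m (dry, 9.8°C/km): ΔT = -9.8 × 3.4 = -33.32°C → T = -3.42°C
Environment:
  700 → 4100 m (environment, 11.8°C/km): ΔT = -11.8 × 3.4 = -40.12°C → T = -10.22°C
T_parcel − T_env = -3.42 − (-10.22) = +6.8°C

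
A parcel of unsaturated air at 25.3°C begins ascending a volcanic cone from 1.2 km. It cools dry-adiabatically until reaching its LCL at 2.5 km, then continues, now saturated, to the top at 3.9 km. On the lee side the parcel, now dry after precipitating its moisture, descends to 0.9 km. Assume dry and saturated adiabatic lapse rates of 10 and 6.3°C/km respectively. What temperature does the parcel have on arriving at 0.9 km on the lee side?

Dry to 2500 m: -10 × 1.3 km = -13°C, so T = 12.3°C.
Saturated to 3900 m: -6.3 × 1.4 km = -8.82°C, so T = 3.48°C.
Dry descent to 900 m: +10 × 3 km = +30°C, so T = 33.48°C.

33.48°C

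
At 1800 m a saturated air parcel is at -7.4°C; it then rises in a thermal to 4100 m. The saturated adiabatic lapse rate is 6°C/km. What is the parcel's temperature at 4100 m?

-21.2°C

1800–4100 m, saturated adiabatic: Δz = 2.3 km ⇒ ΔT = -13.8°C; T = -21.2°C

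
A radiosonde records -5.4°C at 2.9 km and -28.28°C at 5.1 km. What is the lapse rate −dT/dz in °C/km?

10.4°C/km

Γ = −ΔT/Δz = (-5.4 − (-28.28)) / (5100 − 2900) m
  = 22.88°C / 2.2 km = 10.4°C/km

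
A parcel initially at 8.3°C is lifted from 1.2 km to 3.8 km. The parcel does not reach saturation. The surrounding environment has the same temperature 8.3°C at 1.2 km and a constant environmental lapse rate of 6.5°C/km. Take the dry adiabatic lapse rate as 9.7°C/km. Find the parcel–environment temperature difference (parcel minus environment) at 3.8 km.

-8.32°C (parcel cooler than environment)

Parcel:
  Dry to 3800 m: -9.7 × 2.6 km = -25.22°C, so T = -16.92°C.
Environment:
  Environment to 3800 m: -6.5 × 2.6 km = -16.9°C, so T = -8.6°C.
T_parcel − T_env = -16.92 − (-8.6) = -8.32°C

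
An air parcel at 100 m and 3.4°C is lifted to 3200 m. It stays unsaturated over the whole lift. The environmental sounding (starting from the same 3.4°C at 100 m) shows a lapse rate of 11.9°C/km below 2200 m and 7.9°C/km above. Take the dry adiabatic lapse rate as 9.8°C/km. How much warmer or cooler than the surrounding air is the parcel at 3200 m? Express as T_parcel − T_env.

Parcel:
  Dry to 3200 m: -9.8 × 3.1 km = -30.38°C, so T = -26.98°C.
Environment:
  Environment, lower layer to 2200 m: -11.9 × 2.1 km = -24.99°C, so T = -21.59°C.
  Environment, upper layer to 3200 m: -7.9 × 1 km = -7.9°C, so T = -29.49°C.
T_parcel − T_env = -26.98 − (-29.49) = +2.51°C

+2.51°C (parcel warmer than environment)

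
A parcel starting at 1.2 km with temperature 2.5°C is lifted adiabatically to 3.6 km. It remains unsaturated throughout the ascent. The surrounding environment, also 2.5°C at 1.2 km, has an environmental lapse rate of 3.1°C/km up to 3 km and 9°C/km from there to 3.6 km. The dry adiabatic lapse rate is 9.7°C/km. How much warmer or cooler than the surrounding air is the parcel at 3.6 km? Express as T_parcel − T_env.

-12.3°C (parcel cooler than environment)

Parcel:
  From 1200 m to 3600 m (dry): cools by 9.7 × 2.4 = 23.28°C, giving -20.78°C.
Environment:
  From 1200 m to 3000 m (environment, lower layer): cools by 3.1 × 1.8 = 5.58°C, giving -3.08°C.
  From 3000 m to 3600 m (environment, upper layer): cools by 9 × 0.6 = 5.4°C, giving -8.48°C.
T_parcel − T_env = -20.78 − (-8.48) = -12.3°C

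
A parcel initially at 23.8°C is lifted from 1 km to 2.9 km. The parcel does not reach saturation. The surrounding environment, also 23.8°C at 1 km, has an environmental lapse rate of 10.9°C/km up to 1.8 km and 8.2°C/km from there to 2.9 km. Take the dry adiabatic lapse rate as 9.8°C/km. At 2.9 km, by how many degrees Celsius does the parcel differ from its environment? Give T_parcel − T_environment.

-0.88°C (parcel cooler than environment)

Parcel:
  1000 → 2900 m (dry, 9.8°C/km): ΔT = -9.8 × 1.9 = -18.62°C → T = 5.18°C
Environment:
  1000 → 1800 m (environment, lower layer, 10.9°C/km): ΔT = -10.9 × 0.8 = -8.72°C → T = 15.08°C
  1800 → 2900 m (environment, upper layer, 8.2°C/km): ΔT = -8.2 × 1.1 = -9.02°C → T = 6.06°C
T_parcel − T_env = 5.18 − 6.06 = -0.88°C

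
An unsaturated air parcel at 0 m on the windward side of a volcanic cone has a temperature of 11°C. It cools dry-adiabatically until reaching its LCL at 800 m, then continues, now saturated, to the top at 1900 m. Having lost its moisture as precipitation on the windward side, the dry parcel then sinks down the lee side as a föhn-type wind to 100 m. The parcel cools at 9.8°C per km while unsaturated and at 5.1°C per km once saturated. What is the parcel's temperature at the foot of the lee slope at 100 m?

Dry to 800 m: -9.8 × 0.8 km = -7.84°C, so T = 3.16°C.
Saturated to 1900 m: -5.1 × 1.1 km = -5.61°C, so T = -2.45°C.
Dry descent to 100 m: +9.8 × 1.8 km = +17.64°C, so T = 15.19°C.

15.19°C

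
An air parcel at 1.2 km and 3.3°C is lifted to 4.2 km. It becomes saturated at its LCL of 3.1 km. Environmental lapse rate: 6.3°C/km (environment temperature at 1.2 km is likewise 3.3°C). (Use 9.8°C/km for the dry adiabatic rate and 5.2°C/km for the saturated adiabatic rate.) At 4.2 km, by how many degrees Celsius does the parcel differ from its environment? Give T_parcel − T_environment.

-5.44°C (parcel cooler than environment)

Parcel:
  1200 → 3100 m (dry, 9.8°C/km): ΔT = -9.8 × 1.9 = -18.62°C → T = -15.32°C
  3100 → 4200 m (saturated, 5.2°C/km): ΔT = -5.2 × 1.1 = -5.72°C → T = -21.04°C
Environment:
  1200 → 4200 m (environment, 6.3°C/km): ΔT = -6.3 × 3 = -18.9°C → T = -15.6°C
T_parcel − T_env = -21.04 − (-15.6) = -5.44°C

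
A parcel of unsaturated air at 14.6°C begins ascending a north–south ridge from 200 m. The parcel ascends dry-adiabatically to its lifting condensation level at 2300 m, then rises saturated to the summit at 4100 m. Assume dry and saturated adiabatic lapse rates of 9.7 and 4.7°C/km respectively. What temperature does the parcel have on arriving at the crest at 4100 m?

-14.23°C

200–2300 m, dry: Δz = 2.1 km ⇒ ΔT = -20.37°C; T = -5.77°C
2300–4100 m, saturated: Δz = 1.8 km ⇒ ΔT = -8.46°C; T = -14.23°C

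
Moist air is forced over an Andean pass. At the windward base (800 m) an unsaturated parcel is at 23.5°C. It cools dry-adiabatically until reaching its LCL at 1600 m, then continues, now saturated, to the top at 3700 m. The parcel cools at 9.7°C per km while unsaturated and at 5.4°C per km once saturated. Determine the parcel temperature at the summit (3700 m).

4.4°C

Dry to 1600 m: -9.7 × 0.8 km = -7.76°C, so T = 15.74°C.
Saturated to 3700 m: -5.4 × 2.1 km = -11.34°C, so T = 4.4°C.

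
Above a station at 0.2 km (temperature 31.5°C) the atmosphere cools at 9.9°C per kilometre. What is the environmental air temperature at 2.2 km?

11.7°C

200–2200 m, environmental: Δz = 2 km ⇒ ΔT = -19.8°C; T = 11.7°C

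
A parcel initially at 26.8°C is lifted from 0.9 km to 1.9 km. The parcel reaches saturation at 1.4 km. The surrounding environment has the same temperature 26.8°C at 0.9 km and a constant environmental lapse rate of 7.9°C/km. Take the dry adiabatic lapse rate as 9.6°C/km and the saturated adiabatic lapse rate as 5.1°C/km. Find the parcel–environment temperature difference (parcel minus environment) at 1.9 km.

Parcel:
  From 900 m to 1400 m (dry): cools by 9.6 × 0.5 = 4.8°C, giving 22°C.
  From 1400 m to 1900 m (saturated): cools by 5.1 × 0.5 = 2.55°C, giving 19.45°C.
Environment:
  From 900 m to 1900 m (environment): cools by 7.9 × 1 = 7.9°C, giving 18.9°C.
T_parcel − T_env = 19.45 − 18.9 = +0.55°C

+0.55°C (parcel warmer than environment)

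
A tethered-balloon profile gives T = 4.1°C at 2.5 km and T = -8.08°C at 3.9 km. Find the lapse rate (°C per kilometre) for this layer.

Γ = −ΔT/Δz = (4.1 − (-8.08)) / (3900 − 2500) m
  = 12.18°C / 1.4 km = 8.7°C/km

8.7°C/km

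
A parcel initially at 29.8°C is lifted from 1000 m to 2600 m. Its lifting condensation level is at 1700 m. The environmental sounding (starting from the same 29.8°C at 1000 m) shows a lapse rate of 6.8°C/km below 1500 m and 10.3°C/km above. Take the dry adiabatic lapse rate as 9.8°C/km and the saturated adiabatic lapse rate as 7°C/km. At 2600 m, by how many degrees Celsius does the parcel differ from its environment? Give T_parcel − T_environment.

Parcel:
  From 1000 m to 1700 m (dry): cools by 9.8 × 0.7 = 6.86°C, giving 22.94°C.
  From 1700 m to 2600 m (saturated): cools by 7 × 0.9 = 6.3°C, giving 16.64°C.
Environment:
  From 1000 m to 1500 m (environment, lower layer): cools by 6.8 × 0.5 = 3.4°C, giving 26.4°C.
  From 1500 m to 2600 m (environment, upper layer): cools by 10.3 × 1.1 = 11.33°C, giving 15.07°C.
T_parcel − T_env = 16.64 − 15.07 = +1.57°C

+1.57°C (parcel warmer than environment)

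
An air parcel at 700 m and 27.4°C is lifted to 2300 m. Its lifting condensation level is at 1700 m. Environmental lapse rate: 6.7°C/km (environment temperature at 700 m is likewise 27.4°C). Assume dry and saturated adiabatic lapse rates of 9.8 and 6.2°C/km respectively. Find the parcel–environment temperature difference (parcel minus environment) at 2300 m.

Parcel:
  700–1700 m, dry: Δz = 1 km ⇒ ΔT = -9.8°C; T = 17.6°C
  1700–2300 m, saturated: Δz = 0.6 km ⇒ ΔT = -3.72°C; T = 13.88°C
Environment:
  700–2300 m, environment: Δz = 1.6 km ⇒ ΔT = -10.72°C; T = 16.68°C
T_parcel − T_env = 13.88 − 16.68 = -2.8°C

-2.8°C (parcel cooler than environment)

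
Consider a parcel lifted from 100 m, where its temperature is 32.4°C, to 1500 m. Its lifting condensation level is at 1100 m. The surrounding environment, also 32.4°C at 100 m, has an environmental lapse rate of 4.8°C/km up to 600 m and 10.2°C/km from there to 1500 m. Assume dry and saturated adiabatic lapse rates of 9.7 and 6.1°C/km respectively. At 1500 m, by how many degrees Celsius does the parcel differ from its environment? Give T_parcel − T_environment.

Parcel:
  Dry to 1100 m: -9.7 × 1 km = -9.7°C, so T = 22.7°C.
  Saturated to 1500 m: -6.1 × 0.4 km = -2.44°C, so T = 20.26°C.
Environment:
  Environment, lower layer to 600 m: -4.8 × 0.5 km = -2.4°C, so T = 30°C.
  Environment, upper layer to 1500 m: -10.2 × 0.9 km = -9.18°C, so T = 20.82°C.
T_parcel − T_env = 20.26 − 20.82 = -0.56°C

-0.56°C (parcel cooler than environment)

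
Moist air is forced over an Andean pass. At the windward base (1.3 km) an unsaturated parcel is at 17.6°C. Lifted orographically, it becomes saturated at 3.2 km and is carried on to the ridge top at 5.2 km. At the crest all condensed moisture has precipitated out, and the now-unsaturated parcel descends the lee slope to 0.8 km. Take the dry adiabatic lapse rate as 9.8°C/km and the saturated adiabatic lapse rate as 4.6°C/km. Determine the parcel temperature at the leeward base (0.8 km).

From 1300 m to 3200 m (dry): cools by 9.8 × 1.9 = 18.62°C, giving -1.02°C.
From 3200 m to 5200 m (saturated): cools by 4.6 × 2 = 9.2°C, giving -10.22°C.
From 5200 m to 800 m (dry descent): warms by 9.8 × 4.4 = 43.12°C, giving 32.9°C.

32.9°C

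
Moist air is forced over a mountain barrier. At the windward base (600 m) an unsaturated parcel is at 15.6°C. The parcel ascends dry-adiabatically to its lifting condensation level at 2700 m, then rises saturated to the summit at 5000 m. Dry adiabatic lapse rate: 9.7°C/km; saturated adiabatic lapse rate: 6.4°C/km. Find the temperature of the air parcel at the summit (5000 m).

From 600 m to 2700 m (dry): cools by 9.7 × 2.1 = 20.37°C, giving -4.77°C.
From 2700 m to 5000 m (saturated): cools by 6.4 × 2.3 = 14.72°C, giving -19.49°C.

-19.49°C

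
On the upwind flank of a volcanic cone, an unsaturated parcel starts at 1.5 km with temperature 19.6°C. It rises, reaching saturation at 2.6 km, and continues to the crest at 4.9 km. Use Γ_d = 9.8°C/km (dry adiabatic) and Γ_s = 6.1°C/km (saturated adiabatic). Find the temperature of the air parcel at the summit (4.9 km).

-5.21°C

From 1500 m to 2600 m (dry): cools by 9.8 × 1.1 = 10.78°C, giving 8.82°C.
From 2600 m to 4900 m (saturated): cools by 6.1 × 2.3 = 14.03°C, giving -5.21°C.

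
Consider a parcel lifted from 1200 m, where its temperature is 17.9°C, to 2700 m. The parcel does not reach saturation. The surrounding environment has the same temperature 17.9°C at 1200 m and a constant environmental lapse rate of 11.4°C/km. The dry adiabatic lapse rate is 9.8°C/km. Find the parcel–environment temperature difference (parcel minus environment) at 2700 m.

Parcel:
  1200–2700 m, dry: Δz = 1.5 km ⇒ ΔT = -14.7°C; T = 3.2°C
Environment:
  1200–2700 m, environment: Δz = 1.5 km ⇒ ΔT = -17.1°C; T = 0.8°C
T_parcel − T_env = 3.2 − 0.8 = +2.4°C

+2.4°C (parcel warmer than environment)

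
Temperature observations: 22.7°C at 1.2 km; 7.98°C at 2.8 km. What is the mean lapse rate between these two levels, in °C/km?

9.2°C/km

Γ = −ΔT/Δz = (22.7 − 7.98) / (2800 − 1200) m
  = 14.72°C / 1.6 km = 9.2°C/km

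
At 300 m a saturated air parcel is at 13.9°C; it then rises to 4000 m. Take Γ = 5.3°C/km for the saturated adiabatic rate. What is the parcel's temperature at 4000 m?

Saturated adiabatic to 4000 m: -5.3 × 3.7 km = -19.61°C, so T = -5.71°C.

-5.71°C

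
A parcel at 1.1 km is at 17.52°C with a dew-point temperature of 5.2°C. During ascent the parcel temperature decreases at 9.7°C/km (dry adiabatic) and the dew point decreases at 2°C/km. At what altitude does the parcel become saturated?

T and T_d converge at 9.7 − 2 = 7.7°C per km
Height above start = (17.52 − 5.2) / 7.7 = 1.6 km
LCL altitude = 1100 m + 1600 m = 2700 m

2.7 km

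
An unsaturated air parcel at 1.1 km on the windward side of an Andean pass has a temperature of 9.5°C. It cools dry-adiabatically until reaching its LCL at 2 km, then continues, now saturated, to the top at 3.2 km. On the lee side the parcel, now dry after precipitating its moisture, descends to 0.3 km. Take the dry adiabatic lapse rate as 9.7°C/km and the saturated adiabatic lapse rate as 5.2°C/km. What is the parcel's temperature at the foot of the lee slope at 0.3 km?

22.66°C

1100–2000 m, dry: Δz = 0.9 km ⇒ ΔT = -8.73°C; T = 0.77°C
2000–3200 m, saturated: Δz = 1.2 km ⇒ ΔT = -6.24°C; T = -5.47°C
3200–300 m, dry descent: Δz = 2.9 km ⇒ ΔT = +28.13°C; T = 22.66°C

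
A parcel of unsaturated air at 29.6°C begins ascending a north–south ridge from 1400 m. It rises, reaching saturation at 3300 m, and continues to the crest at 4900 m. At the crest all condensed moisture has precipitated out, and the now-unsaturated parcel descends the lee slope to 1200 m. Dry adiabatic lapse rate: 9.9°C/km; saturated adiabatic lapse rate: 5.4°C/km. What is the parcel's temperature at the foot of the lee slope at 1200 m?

From 1400 m to 3300 m (dry): cools by 9.9 × 1.9 = 18.81°C, giving 10.79°C.
From 3300 m to 4900 m (saturated): cools by 5.4 × 1.6 = 8.64°C, giving 2.15°C.
From 4900 m to 1200 m (dry descent): warms by 9.9 × 3.7 = 36.63°C, giving 38.78°C.

38.78°C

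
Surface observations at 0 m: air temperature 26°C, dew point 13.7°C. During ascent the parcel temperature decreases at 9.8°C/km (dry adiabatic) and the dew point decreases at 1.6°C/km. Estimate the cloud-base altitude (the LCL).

T and T_d converge at 9.8 − 1.6 = 8.2°C per km
Height above start = (26 − 13.7) / 8.2 = 1.5 km
LCL altitude = 0 m + 1500 m = 1500 m

1500 m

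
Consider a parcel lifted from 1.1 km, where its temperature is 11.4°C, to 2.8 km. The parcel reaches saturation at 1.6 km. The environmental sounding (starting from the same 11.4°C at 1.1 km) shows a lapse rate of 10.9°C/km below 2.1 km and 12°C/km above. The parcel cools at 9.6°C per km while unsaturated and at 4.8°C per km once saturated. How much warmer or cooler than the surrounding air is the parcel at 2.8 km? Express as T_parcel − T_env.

Parcel:
  1100–1600 m, dry: Δz = 0.5 km ⇒ ΔT = -4.8°C; T = 6.6°C
  1600–2800 m, saturated: Δz = 1.2 km ⇒ ΔT = -5.76°C; T = 0.84°C
Environment:
  1100–2100 m, environment, lower layer: Δz = 1 km ⇒ ΔT = -10.9°C; T = 0.5°C
  2100–2800 m, environment, upper layer: Δz = 0.7 km ⇒ ΔT = -8.4°C; T = -7.9°C
T_parcel − T_env = 0.84 − (-7.9) = +8.74°C

+8.74°C (parcel warmer than environment)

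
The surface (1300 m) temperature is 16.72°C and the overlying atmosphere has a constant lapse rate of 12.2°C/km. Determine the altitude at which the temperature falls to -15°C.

Height above start = (16.72 − (-15)) / 12.2 = 2.6 km
Altitude = 1300 m + 2600 m = 3900 m

3900 m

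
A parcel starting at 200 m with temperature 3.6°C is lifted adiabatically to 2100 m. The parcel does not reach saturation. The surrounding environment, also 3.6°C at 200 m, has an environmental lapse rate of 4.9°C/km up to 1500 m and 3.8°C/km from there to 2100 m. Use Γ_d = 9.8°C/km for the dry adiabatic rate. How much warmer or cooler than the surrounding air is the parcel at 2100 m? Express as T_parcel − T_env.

Parcel:
  From 200 m to 2100 m (dry): cools by 9.8 × 1.9 = 18.62°C, giving -15.02°C.
Environment:
  From 200 m to 1500 m (environment, lower layer): cools by 4.9 × 1.3 = 6.37°C, giving -2.77°C.
  From 1500 m to 2100 m (environment, upper layer): cools by 3.8 × 0.6 = 2.28°C, giving -5.05°C.
T_parcel − T_env = -15.02 − (-5.05) = -9.97°C

-9.97°C (parcel cooler than environment)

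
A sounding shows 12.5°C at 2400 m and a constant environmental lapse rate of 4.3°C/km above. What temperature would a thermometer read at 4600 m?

From 2400 m to 4600 m (environmental): cools by 4.3 × 2.2 = 9.46°C, giving 3.04°C.

3.04°C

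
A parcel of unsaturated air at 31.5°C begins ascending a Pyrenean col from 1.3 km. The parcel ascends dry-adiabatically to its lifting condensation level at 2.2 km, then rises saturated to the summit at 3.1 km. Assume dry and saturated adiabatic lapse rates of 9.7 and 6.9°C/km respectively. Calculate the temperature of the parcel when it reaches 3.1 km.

Dry to 2200 m: -9.7 × 0.9 km = -8.73°C, so T = 22.77°C.
Saturated to 3100 m: -6.9 × 0.9 km = -6.21°C, so T = 16.56°C.

16.56°C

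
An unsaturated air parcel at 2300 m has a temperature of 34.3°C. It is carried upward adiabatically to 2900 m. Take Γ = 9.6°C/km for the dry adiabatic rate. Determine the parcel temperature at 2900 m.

From 2300 m to 2900 m (dry adiabatic): cools by 9.6 × 0.6 = 5.76°C, giving 28.54°C.

28.54°C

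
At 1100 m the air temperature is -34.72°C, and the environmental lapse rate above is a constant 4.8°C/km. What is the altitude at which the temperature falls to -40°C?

2200 m

Height above start = (-34.72 − (-40)) / 4.8 = 1.1 km
Altitude = 1100 m + 1100 m = 2200 m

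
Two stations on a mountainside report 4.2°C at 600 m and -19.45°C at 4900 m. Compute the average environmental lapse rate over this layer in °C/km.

Γ = −ΔT/Δz = (4.2 − (-19.45)) / (4900 − 600) m
  = 23.65°C / 4.3 km = 5.5°C/km

5.5°C/km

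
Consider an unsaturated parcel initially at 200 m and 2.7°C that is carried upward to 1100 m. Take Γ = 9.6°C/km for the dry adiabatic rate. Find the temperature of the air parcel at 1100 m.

200–1100 m, dry adiabatic: Δz = 0.9 km ⇒ ΔT = -8.64°C; T = -5.94°C

-5.94°C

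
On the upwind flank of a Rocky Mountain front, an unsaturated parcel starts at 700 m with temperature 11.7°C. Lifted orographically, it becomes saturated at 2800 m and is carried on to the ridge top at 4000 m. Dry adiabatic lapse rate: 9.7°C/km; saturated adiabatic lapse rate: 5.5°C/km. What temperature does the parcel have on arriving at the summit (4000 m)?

-15.27°C

Dry to 2800 m: -9.7 × 2.1 km = -20.37°C, so T = -8.67°C.
Saturated to 4000 m: -5.5 × 1.2 km = -6.6°C, so T = -15.27°C.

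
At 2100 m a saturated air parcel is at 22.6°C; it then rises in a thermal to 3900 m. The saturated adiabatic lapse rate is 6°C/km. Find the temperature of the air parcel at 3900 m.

11.8°C

Saturated adiabatic to 3900 m: -6 × 1.8 km = -10.8°C, so T = 11.8°C.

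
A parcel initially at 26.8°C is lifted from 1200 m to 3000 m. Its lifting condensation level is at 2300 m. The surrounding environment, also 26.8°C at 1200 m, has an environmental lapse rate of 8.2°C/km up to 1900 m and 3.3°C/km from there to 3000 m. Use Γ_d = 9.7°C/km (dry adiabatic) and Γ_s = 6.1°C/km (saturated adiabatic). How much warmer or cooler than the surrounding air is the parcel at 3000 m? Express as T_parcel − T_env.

-5.57°C (parcel cooler than environment)

Parcel:
  1200 → 2300 m (dry, 9.7°C/km): ΔT = -9.7 × 1.1 = -10.67°C → T = 16.13°C
  2300 → 3000 m (saturated, 6.1°C/km): ΔT = -6.1 × 0.7 = -4.27°C → T = 11.86°C
Environment:
  1200 → 1900 m (environment, lower layer, 8.2°C/km): ΔT = -8.2 × 0.7 = -5.74°C → T = 21.06°C
  1900 → 3000 m (environment, upper layer, 3.3°C/km): ΔT = -3.3 × 1.1 = -3.63°C → T = 17.43°C
T_parcel − T_env = 11.86 − 17.43 = -5.57°C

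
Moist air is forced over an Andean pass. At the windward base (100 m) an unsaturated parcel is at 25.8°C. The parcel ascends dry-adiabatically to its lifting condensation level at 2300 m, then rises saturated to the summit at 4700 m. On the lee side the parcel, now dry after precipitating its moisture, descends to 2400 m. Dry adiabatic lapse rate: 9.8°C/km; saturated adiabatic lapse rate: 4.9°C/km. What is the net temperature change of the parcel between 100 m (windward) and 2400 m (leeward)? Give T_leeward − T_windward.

-10.78°C

From 100 m to 2300 m (dry): cools by 9.8 × 2.2 = 21.56°C, giving 4.24°C.
From 2300 m to 4700 m (saturated): cools by 4.9 × 2.4 = 11.76°C, giving -7.52°C.
From 4700 m to 2400 m (dry descent): warms by 9.8 × 2.3 = 22.54°C, giving 15.02°C.
Net change vs windward start: 15.02 − 25.8 = -10.78°C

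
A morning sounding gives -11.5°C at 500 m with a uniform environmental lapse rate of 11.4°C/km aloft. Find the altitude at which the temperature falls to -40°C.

3000 m

Height above start = (-11.5 − (-40)) / 11.4 = 2.5 km
Altitude = 500 m + 2500 m = 3000 m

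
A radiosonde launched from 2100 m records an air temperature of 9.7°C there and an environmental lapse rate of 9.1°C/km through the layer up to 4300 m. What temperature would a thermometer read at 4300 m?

-10.32°C

Environmental to 4300 m: -9.1 × 2.2 km = -20.02°C, so T = -10.32°C.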